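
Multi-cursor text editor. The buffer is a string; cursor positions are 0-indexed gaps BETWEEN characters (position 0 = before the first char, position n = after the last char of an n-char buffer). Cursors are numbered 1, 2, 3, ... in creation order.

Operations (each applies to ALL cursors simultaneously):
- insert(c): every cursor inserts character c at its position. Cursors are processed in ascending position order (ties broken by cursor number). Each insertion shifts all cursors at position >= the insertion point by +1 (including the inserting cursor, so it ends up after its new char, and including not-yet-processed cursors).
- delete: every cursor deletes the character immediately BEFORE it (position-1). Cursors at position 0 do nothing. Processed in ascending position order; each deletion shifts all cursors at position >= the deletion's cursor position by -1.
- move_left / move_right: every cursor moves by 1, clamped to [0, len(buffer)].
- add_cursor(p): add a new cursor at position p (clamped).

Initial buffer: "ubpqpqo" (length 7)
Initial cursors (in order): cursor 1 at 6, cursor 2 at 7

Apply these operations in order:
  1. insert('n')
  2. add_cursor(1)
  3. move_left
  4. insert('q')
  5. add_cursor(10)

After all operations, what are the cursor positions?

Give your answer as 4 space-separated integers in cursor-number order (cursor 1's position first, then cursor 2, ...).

After op 1 (insert('n')): buffer="ubpqpqnon" (len 9), cursors c1@7 c2@9, authorship ......1.2
After op 2 (add_cursor(1)): buffer="ubpqpqnon" (len 9), cursors c3@1 c1@7 c2@9, authorship ......1.2
After op 3 (move_left): buffer="ubpqpqnon" (len 9), cursors c3@0 c1@6 c2@8, authorship ......1.2
After op 4 (insert('q')): buffer="qubpqpqqnoqn" (len 12), cursors c3@1 c1@8 c2@11, authorship 3......11.22
After op 5 (add_cursor(10)): buffer="qubpqpqqnoqn" (len 12), cursors c3@1 c1@8 c4@10 c2@11, authorship 3......11.22

Answer: 8 11 1 10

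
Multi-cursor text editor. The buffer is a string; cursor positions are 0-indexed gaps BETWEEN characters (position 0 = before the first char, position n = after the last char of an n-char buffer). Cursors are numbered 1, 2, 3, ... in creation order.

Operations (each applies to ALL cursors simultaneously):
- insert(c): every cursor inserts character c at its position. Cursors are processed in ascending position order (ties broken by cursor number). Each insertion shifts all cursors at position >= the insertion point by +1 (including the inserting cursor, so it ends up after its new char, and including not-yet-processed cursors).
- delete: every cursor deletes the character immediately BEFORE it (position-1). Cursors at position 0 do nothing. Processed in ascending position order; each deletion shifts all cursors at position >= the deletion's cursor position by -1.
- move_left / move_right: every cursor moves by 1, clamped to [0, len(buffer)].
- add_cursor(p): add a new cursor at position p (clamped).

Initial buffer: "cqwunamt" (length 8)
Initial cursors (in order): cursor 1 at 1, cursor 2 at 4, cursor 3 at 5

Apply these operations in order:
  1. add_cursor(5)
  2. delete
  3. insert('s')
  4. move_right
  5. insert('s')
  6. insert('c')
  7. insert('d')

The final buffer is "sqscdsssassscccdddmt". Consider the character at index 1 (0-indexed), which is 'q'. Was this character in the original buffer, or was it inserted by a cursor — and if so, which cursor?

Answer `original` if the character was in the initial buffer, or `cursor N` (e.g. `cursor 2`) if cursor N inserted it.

After op 1 (add_cursor(5)): buffer="cqwunamt" (len 8), cursors c1@1 c2@4 c3@5 c4@5, authorship ........
After op 2 (delete): buffer="qamt" (len 4), cursors c1@0 c2@1 c3@1 c4@1, authorship ....
After op 3 (insert('s')): buffer="sqsssamt" (len 8), cursors c1@1 c2@5 c3@5 c4@5, authorship 1.234...
After op 4 (move_right): buffer="sqsssamt" (len 8), cursors c1@2 c2@6 c3@6 c4@6, authorship 1.234...
After op 5 (insert('s')): buffer="sqssssasssmt" (len 12), cursors c1@3 c2@10 c3@10 c4@10, authorship 1.1234.234..
After op 6 (insert('c')): buffer="sqscsssassscccmt" (len 16), cursors c1@4 c2@14 c3@14 c4@14, authorship 1.11234.234234..
After op 7 (insert('d')): buffer="sqscdsssassscccdddmt" (len 20), cursors c1@5 c2@18 c3@18 c4@18, authorship 1.111234.234234234..
Authorship (.=original, N=cursor N): 1 . 1 1 1 2 3 4 . 2 3 4 2 3 4 2 3 4 . .
Index 1: author = original

Answer: original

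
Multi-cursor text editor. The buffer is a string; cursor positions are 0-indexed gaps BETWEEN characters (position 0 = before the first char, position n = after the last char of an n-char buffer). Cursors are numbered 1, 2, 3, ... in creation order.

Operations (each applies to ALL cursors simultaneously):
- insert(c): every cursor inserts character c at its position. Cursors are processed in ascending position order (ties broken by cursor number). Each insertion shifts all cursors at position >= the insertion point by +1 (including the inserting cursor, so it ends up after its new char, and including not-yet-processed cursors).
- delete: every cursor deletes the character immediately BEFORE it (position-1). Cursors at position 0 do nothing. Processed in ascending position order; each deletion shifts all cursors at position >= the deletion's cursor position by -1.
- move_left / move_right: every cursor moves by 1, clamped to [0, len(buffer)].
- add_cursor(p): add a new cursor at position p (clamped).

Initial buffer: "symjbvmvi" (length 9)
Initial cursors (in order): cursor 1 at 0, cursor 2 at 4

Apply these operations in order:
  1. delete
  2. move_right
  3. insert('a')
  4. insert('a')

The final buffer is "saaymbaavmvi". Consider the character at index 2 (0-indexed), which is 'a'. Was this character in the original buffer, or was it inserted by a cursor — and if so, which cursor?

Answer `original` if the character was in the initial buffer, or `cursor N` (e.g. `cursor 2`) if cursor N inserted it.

Answer: cursor 1

Derivation:
After op 1 (delete): buffer="symbvmvi" (len 8), cursors c1@0 c2@3, authorship ........
After op 2 (move_right): buffer="symbvmvi" (len 8), cursors c1@1 c2@4, authorship ........
After op 3 (insert('a')): buffer="saymbavmvi" (len 10), cursors c1@2 c2@6, authorship .1...2....
After op 4 (insert('a')): buffer="saaymbaavmvi" (len 12), cursors c1@3 c2@8, authorship .11...22....
Authorship (.=original, N=cursor N): . 1 1 . . . 2 2 . . . .
Index 2: author = 1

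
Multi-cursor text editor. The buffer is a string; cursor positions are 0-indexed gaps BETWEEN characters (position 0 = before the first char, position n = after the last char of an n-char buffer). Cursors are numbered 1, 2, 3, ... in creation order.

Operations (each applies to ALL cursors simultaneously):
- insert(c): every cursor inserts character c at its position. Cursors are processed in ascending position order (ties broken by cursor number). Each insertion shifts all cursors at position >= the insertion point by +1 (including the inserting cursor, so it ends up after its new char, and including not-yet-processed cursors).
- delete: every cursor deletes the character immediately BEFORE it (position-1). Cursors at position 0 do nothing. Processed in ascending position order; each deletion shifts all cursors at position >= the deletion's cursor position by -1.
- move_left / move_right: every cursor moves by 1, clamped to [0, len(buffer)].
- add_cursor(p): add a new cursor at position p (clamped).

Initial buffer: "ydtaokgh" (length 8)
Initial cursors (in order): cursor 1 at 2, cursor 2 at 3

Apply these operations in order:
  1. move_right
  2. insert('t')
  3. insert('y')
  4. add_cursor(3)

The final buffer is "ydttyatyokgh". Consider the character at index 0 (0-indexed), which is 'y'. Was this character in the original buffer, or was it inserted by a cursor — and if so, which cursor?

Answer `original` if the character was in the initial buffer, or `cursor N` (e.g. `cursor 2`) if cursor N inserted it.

After op 1 (move_right): buffer="ydtaokgh" (len 8), cursors c1@3 c2@4, authorship ........
After op 2 (insert('t')): buffer="ydttatokgh" (len 10), cursors c1@4 c2@6, authorship ...1.2....
After op 3 (insert('y')): buffer="ydttyatyokgh" (len 12), cursors c1@5 c2@8, authorship ...11.22....
After op 4 (add_cursor(3)): buffer="ydttyatyokgh" (len 12), cursors c3@3 c1@5 c2@8, authorship ...11.22....
Authorship (.=original, N=cursor N): . . . 1 1 . 2 2 . . . .
Index 0: author = original

Answer: original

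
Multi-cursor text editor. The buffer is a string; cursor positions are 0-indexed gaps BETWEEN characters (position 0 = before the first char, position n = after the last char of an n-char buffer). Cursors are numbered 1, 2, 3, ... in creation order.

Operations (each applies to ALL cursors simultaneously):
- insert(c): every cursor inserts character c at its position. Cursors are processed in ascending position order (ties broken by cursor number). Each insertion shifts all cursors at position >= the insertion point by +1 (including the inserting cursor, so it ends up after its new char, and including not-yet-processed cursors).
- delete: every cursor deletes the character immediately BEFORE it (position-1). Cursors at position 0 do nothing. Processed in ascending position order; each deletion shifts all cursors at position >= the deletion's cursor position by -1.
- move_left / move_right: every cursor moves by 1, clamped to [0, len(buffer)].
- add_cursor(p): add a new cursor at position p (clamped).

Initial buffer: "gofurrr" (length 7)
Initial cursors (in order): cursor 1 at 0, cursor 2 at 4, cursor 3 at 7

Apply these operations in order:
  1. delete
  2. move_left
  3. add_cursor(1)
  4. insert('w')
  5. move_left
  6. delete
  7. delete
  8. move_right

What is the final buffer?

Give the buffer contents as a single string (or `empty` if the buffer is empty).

After op 1 (delete): buffer="gofrr" (len 5), cursors c1@0 c2@3 c3@5, authorship .....
After op 2 (move_left): buffer="gofrr" (len 5), cursors c1@0 c2@2 c3@4, authorship .....
After op 3 (add_cursor(1)): buffer="gofrr" (len 5), cursors c1@0 c4@1 c2@2 c3@4, authorship .....
After op 4 (insert('w')): buffer="wgwowfrwr" (len 9), cursors c1@1 c4@3 c2@5 c3@8, authorship 1.4.2..3.
After op 5 (move_left): buffer="wgwowfrwr" (len 9), cursors c1@0 c4@2 c2@4 c3@7, authorship 1.4.2..3.
After op 6 (delete): buffer="wwwfwr" (len 6), cursors c1@0 c4@1 c2@2 c3@4, authorship 142.3.
After op 7 (delete): buffer="wwr" (len 3), cursors c1@0 c2@0 c4@0 c3@1, authorship 23.
After op 8 (move_right): buffer="wwr" (len 3), cursors c1@1 c2@1 c4@1 c3@2, authorship 23.

Answer: wwr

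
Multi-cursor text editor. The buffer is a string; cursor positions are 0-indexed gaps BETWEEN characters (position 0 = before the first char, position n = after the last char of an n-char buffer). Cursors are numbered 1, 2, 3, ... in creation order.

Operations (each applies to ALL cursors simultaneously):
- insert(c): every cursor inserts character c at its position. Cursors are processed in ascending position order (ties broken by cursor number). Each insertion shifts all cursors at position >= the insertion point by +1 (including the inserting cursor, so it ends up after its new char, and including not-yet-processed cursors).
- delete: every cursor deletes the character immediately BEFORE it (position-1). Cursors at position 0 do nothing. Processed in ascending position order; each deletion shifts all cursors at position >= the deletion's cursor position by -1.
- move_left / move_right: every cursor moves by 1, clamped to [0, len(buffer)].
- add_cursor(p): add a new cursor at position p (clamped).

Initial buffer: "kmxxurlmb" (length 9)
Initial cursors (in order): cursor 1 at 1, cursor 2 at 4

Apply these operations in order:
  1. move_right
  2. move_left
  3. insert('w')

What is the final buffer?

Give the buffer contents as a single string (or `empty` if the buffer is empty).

Answer: kwmxxwurlmb

Derivation:
After op 1 (move_right): buffer="kmxxurlmb" (len 9), cursors c1@2 c2@5, authorship .........
After op 2 (move_left): buffer="kmxxurlmb" (len 9), cursors c1@1 c2@4, authorship .........
After op 3 (insert('w')): buffer="kwmxxwurlmb" (len 11), cursors c1@2 c2@6, authorship .1...2.....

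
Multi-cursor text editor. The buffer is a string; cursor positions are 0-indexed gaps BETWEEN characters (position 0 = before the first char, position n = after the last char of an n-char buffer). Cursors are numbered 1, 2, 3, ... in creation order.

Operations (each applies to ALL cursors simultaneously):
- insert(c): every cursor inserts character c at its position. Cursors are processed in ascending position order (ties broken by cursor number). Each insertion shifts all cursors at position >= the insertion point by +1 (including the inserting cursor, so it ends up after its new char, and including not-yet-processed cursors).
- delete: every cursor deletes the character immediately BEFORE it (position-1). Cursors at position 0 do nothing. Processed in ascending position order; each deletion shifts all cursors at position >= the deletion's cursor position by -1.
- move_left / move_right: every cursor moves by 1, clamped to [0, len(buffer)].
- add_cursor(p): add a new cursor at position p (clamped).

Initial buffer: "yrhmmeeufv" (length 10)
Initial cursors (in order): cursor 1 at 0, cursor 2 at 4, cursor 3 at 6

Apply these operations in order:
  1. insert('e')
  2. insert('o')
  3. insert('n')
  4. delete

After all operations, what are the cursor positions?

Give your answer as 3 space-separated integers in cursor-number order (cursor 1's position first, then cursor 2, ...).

Answer: 2 8 12

Derivation:
After op 1 (insert('e')): buffer="eyrhmemeeeufv" (len 13), cursors c1@1 c2@6 c3@9, authorship 1....2..3....
After op 2 (insert('o')): buffer="eoyrhmeomeeoeufv" (len 16), cursors c1@2 c2@8 c3@12, authorship 11....22..33....
After op 3 (insert('n')): buffer="eonyrhmeonmeeoneufv" (len 19), cursors c1@3 c2@10 c3@15, authorship 111....222..333....
After op 4 (delete): buffer="eoyrhmeomeeoeufv" (len 16), cursors c1@2 c2@8 c3@12, authorship 11....22..33....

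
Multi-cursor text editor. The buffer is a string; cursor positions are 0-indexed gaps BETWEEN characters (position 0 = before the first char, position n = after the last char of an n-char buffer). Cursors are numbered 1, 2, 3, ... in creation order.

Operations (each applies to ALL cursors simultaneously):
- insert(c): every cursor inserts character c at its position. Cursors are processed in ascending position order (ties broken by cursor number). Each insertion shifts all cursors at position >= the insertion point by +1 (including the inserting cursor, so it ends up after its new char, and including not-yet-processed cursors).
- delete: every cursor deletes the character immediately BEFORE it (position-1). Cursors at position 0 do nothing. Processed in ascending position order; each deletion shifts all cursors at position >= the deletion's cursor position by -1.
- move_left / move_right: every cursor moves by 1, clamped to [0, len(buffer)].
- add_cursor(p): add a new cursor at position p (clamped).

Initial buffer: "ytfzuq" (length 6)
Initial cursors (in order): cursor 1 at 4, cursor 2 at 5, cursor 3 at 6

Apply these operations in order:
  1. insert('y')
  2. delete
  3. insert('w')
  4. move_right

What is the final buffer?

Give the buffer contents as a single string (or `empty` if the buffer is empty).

Answer: ytfzwuwqw

Derivation:
After op 1 (insert('y')): buffer="ytfzyuyqy" (len 9), cursors c1@5 c2@7 c3@9, authorship ....1.2.3
After op 2 (delete): buffer="ytfzuq" (len 6), cursors c1@4 c2@5 c3@6, authorship ......
After op 3 (insert('w')): buffer="ytfzwuwqw" (len 9), cursors c1@5 c2@7 c3@9, authorship ....1.2.3
After op 4 (move_right): buffer="ytfzwuwqw" (len 9), cursors c1@6 c2@8 c3@9, authorship ....1.2.3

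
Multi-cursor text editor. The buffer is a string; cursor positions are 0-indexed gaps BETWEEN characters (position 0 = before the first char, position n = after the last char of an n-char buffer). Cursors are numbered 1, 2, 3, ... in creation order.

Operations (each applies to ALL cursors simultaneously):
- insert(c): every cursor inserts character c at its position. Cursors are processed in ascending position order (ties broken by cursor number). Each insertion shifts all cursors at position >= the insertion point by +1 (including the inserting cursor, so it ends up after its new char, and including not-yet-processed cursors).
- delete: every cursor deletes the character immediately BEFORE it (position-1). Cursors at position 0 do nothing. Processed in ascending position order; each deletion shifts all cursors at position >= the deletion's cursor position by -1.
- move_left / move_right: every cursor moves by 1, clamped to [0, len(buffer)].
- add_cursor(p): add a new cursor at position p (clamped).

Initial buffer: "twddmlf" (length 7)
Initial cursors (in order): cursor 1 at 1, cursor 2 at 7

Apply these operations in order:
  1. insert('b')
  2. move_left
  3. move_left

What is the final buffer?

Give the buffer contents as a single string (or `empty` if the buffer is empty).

Answer: tbwddmlfb

Derivation:
After op 1 (insert('b')): buffer="tbwddmlfb" (len 9), cursors c1@2 c2@9, authorship .1......2
After op 2 (move_left): buffer="tbwddmlfb" (len 9), cursors c1@1 c2@8, authorship .1......2
After op 3 (move_left): buffer="tbwddmlfb" (len 9), cursors c1@0 c2@7, authorship .1......2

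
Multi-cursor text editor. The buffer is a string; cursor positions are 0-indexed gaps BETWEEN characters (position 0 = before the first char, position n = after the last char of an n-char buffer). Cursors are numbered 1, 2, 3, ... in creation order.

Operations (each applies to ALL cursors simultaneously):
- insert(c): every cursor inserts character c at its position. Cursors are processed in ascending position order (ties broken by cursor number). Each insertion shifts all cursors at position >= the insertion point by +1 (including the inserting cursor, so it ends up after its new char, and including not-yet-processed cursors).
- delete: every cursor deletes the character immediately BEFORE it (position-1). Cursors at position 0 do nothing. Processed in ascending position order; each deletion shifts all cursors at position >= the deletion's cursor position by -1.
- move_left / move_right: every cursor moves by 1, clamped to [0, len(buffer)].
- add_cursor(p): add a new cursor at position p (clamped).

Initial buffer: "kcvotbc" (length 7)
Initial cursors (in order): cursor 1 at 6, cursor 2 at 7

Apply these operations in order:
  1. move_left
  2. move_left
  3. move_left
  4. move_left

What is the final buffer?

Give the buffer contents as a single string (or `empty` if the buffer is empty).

After op 1 (move_left): buffer="kcvotbc" (len 7), cursors c1@5 c2@6, authorship .......
After op 2 (move_left): buffer="kcvotbc" (len 7), cursors c1@4 c2@5, authorship .......
After op 3 (move_left): buffer="kcvotbc" (len 7), cursors c1@3 c2@4, authorship .......
After op 4 (move_left): buffer="kcvotbc" (len 7), cursors c1@2 c2@3, authorship .......

Answer: kcvotbc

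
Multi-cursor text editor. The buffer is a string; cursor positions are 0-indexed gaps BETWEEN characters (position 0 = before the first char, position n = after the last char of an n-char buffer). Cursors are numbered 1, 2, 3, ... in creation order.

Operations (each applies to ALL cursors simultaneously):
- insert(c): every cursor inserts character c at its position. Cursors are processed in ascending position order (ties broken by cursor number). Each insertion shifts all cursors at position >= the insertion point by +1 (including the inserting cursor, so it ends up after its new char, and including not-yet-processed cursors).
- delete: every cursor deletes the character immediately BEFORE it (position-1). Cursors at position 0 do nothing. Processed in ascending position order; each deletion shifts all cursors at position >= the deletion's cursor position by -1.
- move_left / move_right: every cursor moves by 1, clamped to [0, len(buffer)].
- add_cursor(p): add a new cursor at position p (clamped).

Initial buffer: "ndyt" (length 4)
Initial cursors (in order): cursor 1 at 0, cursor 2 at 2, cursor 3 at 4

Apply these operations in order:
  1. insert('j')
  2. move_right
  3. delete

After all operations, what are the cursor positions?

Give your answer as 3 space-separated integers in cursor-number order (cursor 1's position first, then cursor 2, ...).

Answer: 1 3 4

Derivation:
After op 1 (insert('j')): buffer="jndjytj" (len 7), cursors c1@1 c2@4 c3@7, authorship 1..2..3
After op 2 (move_right): buffer="jndjytj" (len 7), cursors c1@2 c2@5 c3@7, authorship 1..2..3
After op 3 (delete): buffer="jdjt" (len 4), cursors c1@1 c2@3 c3@4, authorship 1.2.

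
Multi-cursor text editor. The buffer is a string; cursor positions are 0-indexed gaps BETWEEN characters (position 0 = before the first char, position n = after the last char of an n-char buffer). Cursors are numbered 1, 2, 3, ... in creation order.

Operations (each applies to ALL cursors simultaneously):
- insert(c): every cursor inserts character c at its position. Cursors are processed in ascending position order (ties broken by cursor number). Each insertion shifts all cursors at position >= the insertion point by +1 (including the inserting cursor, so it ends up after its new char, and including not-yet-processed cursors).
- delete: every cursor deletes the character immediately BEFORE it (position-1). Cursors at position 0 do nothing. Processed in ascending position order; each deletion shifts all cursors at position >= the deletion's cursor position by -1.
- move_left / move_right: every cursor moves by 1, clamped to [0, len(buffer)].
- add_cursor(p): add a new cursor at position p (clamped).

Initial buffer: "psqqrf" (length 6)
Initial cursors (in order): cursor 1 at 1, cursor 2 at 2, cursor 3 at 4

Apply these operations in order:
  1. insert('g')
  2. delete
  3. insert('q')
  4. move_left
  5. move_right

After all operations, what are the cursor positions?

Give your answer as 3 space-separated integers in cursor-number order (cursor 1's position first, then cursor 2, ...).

Answer: 2 4 7

Derivation:
After op 1 (insert('g')): buffer="pgsgqqgrf" (len 9), cursors c1@2 c2@4 c3@7, authorship .1.2..3..
After op 2 (delete): buffer="psqqrf" (len 6), cursors c1@1 c2@2 c3@4, authorship ......
After op 3 (insert('q')): buffer="pqsqqqqrf" (len 9), cursors c1@2 c2@4 c3@7, authorship .1.2..3..
After op 4 (move_left): buffer="pqsqqqqrf" (len 9), cursors c1@1 c2@3 c3@6, authorship .1.2..3..
After op 5 (move_right): buffer="pqsqqqqrf" (len 9), cursors c1@2 c2@4 c3@7, authorship .1.2..3..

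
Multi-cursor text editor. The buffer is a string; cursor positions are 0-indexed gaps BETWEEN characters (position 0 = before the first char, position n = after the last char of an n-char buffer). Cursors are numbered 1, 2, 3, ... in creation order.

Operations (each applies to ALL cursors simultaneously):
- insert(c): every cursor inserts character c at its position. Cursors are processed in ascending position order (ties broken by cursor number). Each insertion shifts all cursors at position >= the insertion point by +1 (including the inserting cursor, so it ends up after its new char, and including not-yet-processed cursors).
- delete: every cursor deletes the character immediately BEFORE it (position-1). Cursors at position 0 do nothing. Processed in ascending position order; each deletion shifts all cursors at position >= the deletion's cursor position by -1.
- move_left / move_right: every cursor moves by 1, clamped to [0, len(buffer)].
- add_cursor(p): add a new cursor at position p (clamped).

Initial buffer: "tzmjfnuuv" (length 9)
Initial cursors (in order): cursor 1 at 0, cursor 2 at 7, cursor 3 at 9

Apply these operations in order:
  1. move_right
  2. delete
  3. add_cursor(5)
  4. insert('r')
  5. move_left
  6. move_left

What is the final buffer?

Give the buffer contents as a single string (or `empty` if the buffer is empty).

Answer: rzmjfnrurr

Derivation:
After op 1 (move_right): buffer="tzmjfnuuv" (len 9), cursors c1@1 c2@8 c3@9, authorship .........
After op 2 (delete): buffer="zmjfnu" (len 6), cursors c1@0 c2@6 c3@6, authorship ......
After op 3 (add_cursor(5)): buffer="zmjfnu" (len 6), cursors c1@0 c4@5 c2@6 c3@6, authorship ......
After op 4 (insert('r')): buffer="rzmjfnrurr" (len 10), cursors c1@1 c4@7 c2@10 c3@10, authorship 1.....4.23
After op 5 (move_left): buffer="rzmjfnrurr" (len 10), cursors c1@0 c4@6 c2@9 c3@9, authorship 1.....4.23
After op 6 (move_left): buffer="rzmjfnrurr" (len 10), cursors c1@0 c4@5 c2@8 c3@8, authorship 1.....4.23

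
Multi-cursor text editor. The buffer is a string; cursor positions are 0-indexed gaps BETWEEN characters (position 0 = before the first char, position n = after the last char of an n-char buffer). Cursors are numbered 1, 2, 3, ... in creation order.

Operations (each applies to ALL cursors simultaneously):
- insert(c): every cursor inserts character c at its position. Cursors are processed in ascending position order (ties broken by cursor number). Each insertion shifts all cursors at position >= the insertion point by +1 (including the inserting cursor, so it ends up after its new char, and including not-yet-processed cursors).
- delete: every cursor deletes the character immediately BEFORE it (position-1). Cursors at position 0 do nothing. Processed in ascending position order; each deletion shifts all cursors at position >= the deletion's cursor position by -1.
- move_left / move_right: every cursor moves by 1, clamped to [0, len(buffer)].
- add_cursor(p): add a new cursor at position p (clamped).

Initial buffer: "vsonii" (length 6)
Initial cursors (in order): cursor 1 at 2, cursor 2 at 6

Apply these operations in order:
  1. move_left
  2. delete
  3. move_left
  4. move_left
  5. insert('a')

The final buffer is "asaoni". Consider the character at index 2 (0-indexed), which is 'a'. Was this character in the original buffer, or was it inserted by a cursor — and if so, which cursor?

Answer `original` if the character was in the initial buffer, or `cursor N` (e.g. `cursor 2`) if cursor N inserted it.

Answer: cursor 2

Derivation:
After op 1 (move_left): buffer="vsonii" (len 6), cursors c1@1 c2@5, authorship ......
After op 2 (delete): buffer="soni" (len 4), cursors c1@0 c2@3, authorship ....
After op 3 (move_left): buffer="soni" (len 4), cursors c1@0 c2@2, authorship ....
After op 4 (move_left): buffer="soni" (len 4), cursors c1@0 c2@1, authorship ....
After op 5 (insert('a')): buffer="asaoni" (len 6), cursors c1@1 c2@3, authorship 1.2...
Authorship (.=original, N=cursor N): 1 . 2 . . .
Index 2: author = 2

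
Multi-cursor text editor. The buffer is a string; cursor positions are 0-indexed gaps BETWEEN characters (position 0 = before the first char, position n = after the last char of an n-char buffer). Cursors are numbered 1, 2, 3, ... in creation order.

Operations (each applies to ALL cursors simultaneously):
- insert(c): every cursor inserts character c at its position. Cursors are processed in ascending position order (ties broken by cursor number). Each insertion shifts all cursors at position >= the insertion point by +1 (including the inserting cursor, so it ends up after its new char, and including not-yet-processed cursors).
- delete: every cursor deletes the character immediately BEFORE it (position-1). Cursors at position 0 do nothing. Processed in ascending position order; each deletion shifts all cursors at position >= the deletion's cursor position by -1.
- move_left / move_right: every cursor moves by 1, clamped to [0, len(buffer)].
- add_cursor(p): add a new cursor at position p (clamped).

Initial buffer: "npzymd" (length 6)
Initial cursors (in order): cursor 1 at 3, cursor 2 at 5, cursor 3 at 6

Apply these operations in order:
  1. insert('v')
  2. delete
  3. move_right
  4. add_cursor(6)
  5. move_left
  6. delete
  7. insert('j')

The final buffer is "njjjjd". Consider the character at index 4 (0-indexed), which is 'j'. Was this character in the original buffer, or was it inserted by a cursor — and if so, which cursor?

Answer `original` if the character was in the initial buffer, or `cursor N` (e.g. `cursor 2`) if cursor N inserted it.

Answer: cursor 4

Derivation:
After op 1 (insert('v')): buffer="npzvymvdv" (len 9), cursors c1@4 c2@7 c3@9, authorship ...1..2.3
After op 2 (delete): buffer="npzymd" (len 6), cursors c1@3 c2@5 c3@6, authorship ......
After op 3 (move_right): buffer="npzymd" (len 6), cursors c1@4 c2@6 c3@6, authorship ......
After op 4 (add_cursor(6)): buffer="npzymd" (len 6), cursors c1@4 c2@6 c3@6 c4@6, authorship ......
After op 5 (move_left): buffer="npzymd" (len 6), cursors c1@3 c2@5 c3@5 c4@5, authorship ......
After op 6 (delete): buffer="nd" (len 2), cursors c1@1 c2@1 c3@1 c4@1, authorship ..
After op 7 (insert('j')): buffer="njjjjd" (len 6), cursors c1@5 c2@5 c3@5 c4@5, authorship .1234.
Authorship (.=original, N=cursor N): . 1 2 3 4 .
Index 4: author = 4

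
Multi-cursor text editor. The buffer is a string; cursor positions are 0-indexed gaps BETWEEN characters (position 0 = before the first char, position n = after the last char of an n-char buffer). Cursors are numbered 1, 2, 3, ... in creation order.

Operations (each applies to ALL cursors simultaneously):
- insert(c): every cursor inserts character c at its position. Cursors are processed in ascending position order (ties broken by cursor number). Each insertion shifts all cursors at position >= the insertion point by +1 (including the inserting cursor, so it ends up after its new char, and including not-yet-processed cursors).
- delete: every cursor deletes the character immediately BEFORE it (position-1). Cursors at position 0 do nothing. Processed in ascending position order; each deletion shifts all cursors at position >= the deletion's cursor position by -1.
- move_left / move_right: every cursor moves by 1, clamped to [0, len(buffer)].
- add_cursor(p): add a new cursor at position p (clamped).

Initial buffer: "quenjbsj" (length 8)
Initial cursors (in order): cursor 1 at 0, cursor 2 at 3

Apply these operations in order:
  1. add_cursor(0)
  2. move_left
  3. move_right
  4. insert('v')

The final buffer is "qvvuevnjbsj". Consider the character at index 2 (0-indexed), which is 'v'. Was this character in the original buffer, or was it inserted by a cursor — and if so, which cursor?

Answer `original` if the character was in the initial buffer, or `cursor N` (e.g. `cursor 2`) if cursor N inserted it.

After op 1 (add_cursor(0)): buffer="quenjbsj" (len 8), cursors c1@0 c3@0 c2@3, authorship ........
After op 2 (move_left): buffer="quenjbsj" (len 8), cursors c1@0 c3@0 c2@2, authorship ........
After op 3 (move_right): buffer="quenjbsj" (len 8), cursors c1@1 c3@1 c2@3, authorship ........
After op 4 (insert('v')): buffer="qvvuevnjbsj" (len 11), cursors c1@3 c3@3 c2@6, authorship .13..2.....
Authorship (.=original, N=cursor N): . 1 3 . . 2 . . . . .
Index 2: author = 3

Answer: cursor 3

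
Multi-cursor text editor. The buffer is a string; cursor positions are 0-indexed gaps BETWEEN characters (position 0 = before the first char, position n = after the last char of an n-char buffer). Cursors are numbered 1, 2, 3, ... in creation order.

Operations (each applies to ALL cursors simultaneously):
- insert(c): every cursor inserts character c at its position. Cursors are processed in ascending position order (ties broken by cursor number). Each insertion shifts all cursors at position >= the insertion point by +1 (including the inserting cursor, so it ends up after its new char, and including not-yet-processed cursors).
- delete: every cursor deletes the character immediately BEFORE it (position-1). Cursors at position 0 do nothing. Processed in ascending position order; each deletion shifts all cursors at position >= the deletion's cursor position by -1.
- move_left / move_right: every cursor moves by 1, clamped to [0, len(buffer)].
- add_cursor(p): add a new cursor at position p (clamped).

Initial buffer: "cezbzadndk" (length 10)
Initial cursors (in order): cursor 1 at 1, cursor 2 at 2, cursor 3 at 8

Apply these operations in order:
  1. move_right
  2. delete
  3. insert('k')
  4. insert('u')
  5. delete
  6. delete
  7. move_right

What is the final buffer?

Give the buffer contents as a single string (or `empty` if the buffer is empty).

Answer: cbzadnk

Derivation:
After op 1 (move_right): buffer="cezbzadndk" (len 10), cursors c1@2 c2@3 c3@9, authorship ..........
After op 2 (delete): buffer="cbzadnk" (len 7), cursors c1@1 c2@1 c3@6, authorship .......
After op 3 (insert('k')): buffer="ckkbzadnkk" (len 10), cursors c1@3 c2@3 c3@9, authorship .12.....3.
After op 4 (insert('u')): buffer="ckkuubzadnkuk" (len 13), cursors c1@5 c2@5 c3@12, authorship .1212.....33.
After op 5 (delete): buffer="ckkbzadnkk" (len 10), cursors c1@3 c2@3 c3@9, authorship .12.....3.
After op 6 (delete): buffer="cbzadnk" (len 7), cursors c1@1 c2@1 c3@6, authorship .......
After op 7 (move_right): buffer="cbzadnk" (len 7), cursors c1@2 c2@2 c3@7, authorship .......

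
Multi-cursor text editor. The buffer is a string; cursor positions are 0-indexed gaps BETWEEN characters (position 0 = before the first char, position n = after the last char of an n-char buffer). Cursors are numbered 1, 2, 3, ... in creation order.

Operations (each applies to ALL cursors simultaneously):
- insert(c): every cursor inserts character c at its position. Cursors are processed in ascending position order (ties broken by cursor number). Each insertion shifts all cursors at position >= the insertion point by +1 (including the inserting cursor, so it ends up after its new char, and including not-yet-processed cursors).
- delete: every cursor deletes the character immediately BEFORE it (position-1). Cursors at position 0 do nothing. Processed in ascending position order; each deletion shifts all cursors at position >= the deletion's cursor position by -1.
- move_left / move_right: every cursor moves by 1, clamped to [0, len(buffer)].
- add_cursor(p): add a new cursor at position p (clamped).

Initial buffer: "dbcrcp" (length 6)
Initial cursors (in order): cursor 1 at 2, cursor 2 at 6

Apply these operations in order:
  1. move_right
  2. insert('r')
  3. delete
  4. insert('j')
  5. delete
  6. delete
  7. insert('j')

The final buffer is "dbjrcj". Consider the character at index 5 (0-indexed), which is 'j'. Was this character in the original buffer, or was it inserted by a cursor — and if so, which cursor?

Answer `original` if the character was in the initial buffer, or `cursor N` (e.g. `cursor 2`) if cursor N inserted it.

Answer: cursor 2

Derivation:
After op 1 (move_right): buffer="dbcrcp" (len 6), cursors c1@3 c2@6, authorship ......
After op 2 (insert('r')): buffer="dbcrrcpr" (len 8), cursors c1@4 c2@8, authorship ...1...2
After op 3 (delete): buffer="dbcrcp" (len 6), cursors c1@3 c2@6, authorship ......
After op 4 (insert('j')): buffer="dbcjrcpj" (len 8), cursors c1@4 c2@8, authorship ...1...2
After op 5 (delete): buffer="dbcrcp" (len 6), cursors c1@3 c2@6, authorship ......
After op 6 (delete): buffer="dbrc" (len 4), cursors c1@2 c2@4, authorship ....
After op 7 (insert('j')): buffer="dbjrcj" (len 6), cursors c1@3 c2@6, authorship ..1..2
Authorship (.=original, N=cursor N): . . 1 . . 2
Index 5: author = 2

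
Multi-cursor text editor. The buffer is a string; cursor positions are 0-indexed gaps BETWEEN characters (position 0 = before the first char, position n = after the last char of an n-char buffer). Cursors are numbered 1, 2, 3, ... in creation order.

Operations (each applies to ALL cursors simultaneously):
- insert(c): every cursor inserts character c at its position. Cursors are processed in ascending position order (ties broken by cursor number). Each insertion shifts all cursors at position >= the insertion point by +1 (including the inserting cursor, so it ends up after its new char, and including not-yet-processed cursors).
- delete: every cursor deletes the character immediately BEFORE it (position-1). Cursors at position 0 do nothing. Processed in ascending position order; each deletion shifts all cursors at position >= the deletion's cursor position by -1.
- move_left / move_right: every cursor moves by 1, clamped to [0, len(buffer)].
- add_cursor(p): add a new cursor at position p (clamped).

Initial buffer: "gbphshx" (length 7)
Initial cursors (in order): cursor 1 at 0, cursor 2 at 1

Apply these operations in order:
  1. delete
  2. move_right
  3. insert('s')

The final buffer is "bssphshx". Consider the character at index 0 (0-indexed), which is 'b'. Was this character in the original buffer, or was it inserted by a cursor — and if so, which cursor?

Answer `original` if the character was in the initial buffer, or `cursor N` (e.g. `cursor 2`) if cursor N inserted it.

After op 1 (delete): buffer="bphshx" (len 6), cursors c1@0 c2@0, authorship ......
After op 2 (move_right): buffer="bphshx" (len 6), cursors c1@1 c2@1, authorship ......
After op 3 (insert('s')): buffer="bssphshx" (len 8), cursors c1@3 c2@3, authorship .12.....
Authorship (.=original, N=cursor N): . 1 2 . . . . .
Index 0: author = original

Answer: original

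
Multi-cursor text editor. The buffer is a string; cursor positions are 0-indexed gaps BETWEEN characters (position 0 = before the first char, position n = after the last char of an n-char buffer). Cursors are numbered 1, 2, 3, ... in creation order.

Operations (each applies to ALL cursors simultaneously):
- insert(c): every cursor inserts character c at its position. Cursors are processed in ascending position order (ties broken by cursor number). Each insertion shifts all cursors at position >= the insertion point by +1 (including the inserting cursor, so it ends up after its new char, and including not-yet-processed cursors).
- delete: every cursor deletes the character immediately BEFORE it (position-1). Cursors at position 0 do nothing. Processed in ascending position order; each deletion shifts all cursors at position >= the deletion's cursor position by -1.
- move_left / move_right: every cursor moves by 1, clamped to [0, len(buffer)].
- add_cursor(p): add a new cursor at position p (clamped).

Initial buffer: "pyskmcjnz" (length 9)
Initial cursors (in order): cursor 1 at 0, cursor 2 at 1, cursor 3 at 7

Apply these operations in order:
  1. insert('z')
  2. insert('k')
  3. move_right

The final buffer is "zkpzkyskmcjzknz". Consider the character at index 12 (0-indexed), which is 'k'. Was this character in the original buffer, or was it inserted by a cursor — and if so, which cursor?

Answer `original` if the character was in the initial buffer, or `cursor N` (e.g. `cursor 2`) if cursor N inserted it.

Answer: cursor 3

Derivation:
After op 1 (insert('z')): buffer="zpzyskmcjznz" (len 12), cursors c1@1 c2@3 c3@10, authorship 1.2......3..
After op 2 (insert('k')): buffer="zkpzkyskmcjzknz" (len 15), cursors c1@2 c2@5 c3@13, authorship 11.22......33..
After op 3 (move_right): buffer="zkpzkyskmcjzknz" (len 15), cursors c1@3 c2@6 c3@14, authorship 11.22......33..
Authorship (.=original, N=cursor N): 1 1 . 2 2 . . . . . . 3 3 . .
Index 12: author = 3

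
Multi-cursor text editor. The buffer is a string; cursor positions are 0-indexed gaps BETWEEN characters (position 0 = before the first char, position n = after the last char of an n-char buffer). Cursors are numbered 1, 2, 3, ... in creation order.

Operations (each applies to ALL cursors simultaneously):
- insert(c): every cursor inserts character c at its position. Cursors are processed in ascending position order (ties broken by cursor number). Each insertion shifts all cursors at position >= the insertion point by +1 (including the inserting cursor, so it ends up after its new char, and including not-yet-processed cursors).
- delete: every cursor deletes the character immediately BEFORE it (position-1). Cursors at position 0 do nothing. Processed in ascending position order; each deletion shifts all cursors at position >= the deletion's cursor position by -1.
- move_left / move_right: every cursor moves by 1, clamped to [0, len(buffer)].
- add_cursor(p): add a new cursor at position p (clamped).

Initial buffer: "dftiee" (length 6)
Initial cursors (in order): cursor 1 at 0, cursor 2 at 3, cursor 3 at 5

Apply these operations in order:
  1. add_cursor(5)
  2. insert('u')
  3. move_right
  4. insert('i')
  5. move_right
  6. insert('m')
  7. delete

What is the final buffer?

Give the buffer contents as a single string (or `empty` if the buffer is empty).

After op 1 (add_cursor(5)): buffer="dftiee" (len 6), cursors c1@0 c2@3 c3@5 c4@5, authorship ......
After op 2 (insert('u')): buffer="udftuieuue" (len 10), cursors c1@1 c2@5 c3@9 c4@9, authorship 1...2..34.
After op 3 (move_right): buffer="udftuieuue" (len 10), cursors c1@2 c2@6 c3@10 c4@10, authorship 1...2..34.
After op 4 (insert('i')): buffer="udiftuiieuueii" (len 14), cursors c1@3 c2@8 c3@14 c4@14, authorship 1.1..2.2.34.34
After op 5 (move_right): buffer="udiftuiieuueii" (len 14), cursors c1@4 c2@9 c3@14 c4@14, authorship 1.1..2.2.34.34
After op 6 (insert('m')): buffer="udifmtuiiemuueiimm" (len 18), cursors c1@5 c2@11 c3@18 c4@18, authorship 1.1.1.2.2.234.3434
After op 7 (delete): buffer="udiftuiieuueii" (len 14), cursors c1@4 c2@9 c3@14 c4@14, authorship 1.1..2.2.34.34

Answer: udiftuiieuueii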